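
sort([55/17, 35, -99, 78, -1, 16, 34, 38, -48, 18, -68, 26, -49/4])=[-99, -68, -48, -49/4, -1, 55/17, 16, 18, 26, 34, 35, 38, 78]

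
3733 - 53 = 3680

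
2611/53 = 49+14/53 ≈ 49.26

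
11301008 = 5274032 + 6026976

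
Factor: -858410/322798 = -1 * 5^1 * 12263^1 * 23057^(-1) = -61315/23057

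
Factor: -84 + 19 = -1 * 5^1 * 13^1 = -65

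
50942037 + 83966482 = 134908519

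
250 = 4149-3899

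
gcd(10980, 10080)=180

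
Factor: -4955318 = -1 * 2^1 * 2477659^1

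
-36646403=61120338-97766741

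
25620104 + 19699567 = 45319671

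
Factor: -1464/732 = -1*2^1 = -2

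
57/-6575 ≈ -0.00867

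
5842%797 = 263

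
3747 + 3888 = 7635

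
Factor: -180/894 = -1 * 2^1 * 3^1 * 5^1 * 149^(-1) = -30/149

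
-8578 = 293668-302246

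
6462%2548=1366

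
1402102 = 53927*26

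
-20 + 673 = 653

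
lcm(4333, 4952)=34664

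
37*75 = 2775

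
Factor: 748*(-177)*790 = -1*2^3*3^1*5^1*11^1*17^1*59^1*79^1 = -104592840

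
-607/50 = -12 - 7/50 = -12.14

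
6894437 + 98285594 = 105180031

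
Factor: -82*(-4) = 2^3*41^1 = 328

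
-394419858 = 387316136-781735994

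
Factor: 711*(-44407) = -1*3^2*11^2*79^1*367^1 = -31573377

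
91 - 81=10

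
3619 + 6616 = 10235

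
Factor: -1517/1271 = -1 * 31^(-1) * 37^1 = -37/31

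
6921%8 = 1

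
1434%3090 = 1434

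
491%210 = 71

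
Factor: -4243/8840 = -1*2^(-3)*5^(-1)*13^(-1)*17^(-1)*4243^1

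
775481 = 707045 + 68436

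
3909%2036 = 1873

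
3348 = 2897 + 451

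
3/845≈0.00355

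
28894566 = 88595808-59701242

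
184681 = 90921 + 93760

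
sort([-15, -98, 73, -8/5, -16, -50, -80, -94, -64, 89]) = [-98, -94, -80, -64, -50, -16, -15, -8/5, 73, 89]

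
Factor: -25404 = -1*2^2*3^1*29^1*73^1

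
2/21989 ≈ 0.0000910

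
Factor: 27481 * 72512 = 2^6 * 11^1 * 103^1 * 27481^1 = 1992702272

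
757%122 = 25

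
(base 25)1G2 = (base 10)1027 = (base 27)1B1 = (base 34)U7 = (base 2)10000000011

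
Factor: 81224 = 2^3*11^1*13^1*71^1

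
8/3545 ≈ 0.00226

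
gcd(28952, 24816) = 4136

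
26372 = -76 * (-347)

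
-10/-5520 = 1/552 ≈ 0.00181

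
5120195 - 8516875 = -3396680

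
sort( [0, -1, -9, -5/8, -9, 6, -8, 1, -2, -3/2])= [-9, -9, -8, -2, -3/2, -1, -5/8, 0, 1, 6]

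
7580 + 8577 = 16157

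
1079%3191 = 1079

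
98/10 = 9 + 4/5 = 9.80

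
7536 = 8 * 942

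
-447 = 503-950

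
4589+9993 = 14582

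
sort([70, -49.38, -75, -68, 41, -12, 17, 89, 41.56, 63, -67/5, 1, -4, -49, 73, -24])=[-75, -68, -49.38, -49, -24, -67/5, -12, -4, 1, 17, 41, 41.56, 63, 70, 73, 89]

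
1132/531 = 2 + 70/531 ≈ 2.13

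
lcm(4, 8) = 8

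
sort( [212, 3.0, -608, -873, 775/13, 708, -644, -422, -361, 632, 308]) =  [-873, -644, -608, -422, -361, 3.0, 775/13, 212, 308, 632, 708]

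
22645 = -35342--57987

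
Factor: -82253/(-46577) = 47^(-1)*83^1 = 83/47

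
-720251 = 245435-965686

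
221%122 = 99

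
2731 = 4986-2255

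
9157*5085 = 46563345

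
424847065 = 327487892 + 97359173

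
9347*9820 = 91787540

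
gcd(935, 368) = 1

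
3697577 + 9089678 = 12787255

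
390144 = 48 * 8128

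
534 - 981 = -447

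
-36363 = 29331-65694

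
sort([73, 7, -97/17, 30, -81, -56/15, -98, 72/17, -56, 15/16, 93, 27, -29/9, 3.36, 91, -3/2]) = [-98, -81, -56, -97/17, -56/15, -29/9, -3/2, 15/16, 3.36, 72/17, 7, 27, 30, 73, 91, 93]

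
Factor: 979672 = 2^3*139^1*881^1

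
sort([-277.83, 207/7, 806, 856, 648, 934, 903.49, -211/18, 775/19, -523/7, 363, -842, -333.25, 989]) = [-842, -333.25, -277.83, -523/7, -211/18, 207/7, 775/19, 363, 648, 806, 856, 903.49, 934, 989]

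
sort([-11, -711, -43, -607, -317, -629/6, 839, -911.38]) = [-911.38, -711, -607, -317, -629/6, -43, -11, 839]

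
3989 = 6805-2816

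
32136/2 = 16068 = 16068.00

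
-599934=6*(-99989)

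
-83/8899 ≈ -0.00933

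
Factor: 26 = 2^1 * 13^1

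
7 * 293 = 2051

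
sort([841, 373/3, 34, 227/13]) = [227/13, 34, 373/3, 841]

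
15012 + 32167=47179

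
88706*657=58279842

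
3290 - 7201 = -3911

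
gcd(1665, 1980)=45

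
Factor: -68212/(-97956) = 3^(-3)*907^(-1)*17053^1 = 17053/24489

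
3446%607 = 411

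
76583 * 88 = 6739304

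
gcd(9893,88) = 1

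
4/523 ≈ 0.00765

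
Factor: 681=3^1*227^1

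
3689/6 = 614 + 5/6 ≈ 614.83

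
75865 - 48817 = 27048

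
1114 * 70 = 77980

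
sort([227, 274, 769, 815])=[227, 274, 769, 815]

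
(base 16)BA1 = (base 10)2977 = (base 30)397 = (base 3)11002021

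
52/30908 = 13/7727≈0.00168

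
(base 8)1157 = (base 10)623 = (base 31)k3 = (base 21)18e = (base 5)4443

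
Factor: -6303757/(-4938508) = 2^(-2)*31^1*43^1*4729^1*1234627^(-1)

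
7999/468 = 17 + 43/468≈17.09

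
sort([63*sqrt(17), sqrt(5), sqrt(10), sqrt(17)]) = [sqrt(5), sqrt(10), sqrt(17), 63*sqrt(17)]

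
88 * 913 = 80344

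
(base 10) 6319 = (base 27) 8i1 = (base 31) 6hq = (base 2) 1100010101111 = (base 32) 65f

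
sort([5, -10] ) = [-10, 5] 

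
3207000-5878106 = -2671106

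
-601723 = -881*683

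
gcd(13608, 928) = 8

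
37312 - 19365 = 17947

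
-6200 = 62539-68739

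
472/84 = 5 + 13/21 ≈ 5.62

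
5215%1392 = 1039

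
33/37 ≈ 0.892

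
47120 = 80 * 589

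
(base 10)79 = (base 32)2f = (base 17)4b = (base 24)37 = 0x4f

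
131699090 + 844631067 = 976330157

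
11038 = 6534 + 4504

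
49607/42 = 1181 + 5/42 ≈ 1181.12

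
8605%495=190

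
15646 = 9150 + 6496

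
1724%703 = 318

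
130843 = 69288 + 61555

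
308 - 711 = -403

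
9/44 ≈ 0.205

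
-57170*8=-457360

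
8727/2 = 4363 + 1/2 = 4363.50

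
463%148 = 19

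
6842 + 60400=67242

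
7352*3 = 22056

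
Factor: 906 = 2^1 * 3^1 * 151^1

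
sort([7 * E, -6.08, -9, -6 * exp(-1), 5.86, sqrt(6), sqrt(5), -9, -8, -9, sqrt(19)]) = [-9, -9, -9, -8, -6.08, -6 * exp(-1), sqrt(5), sqrt(6), sqrt(19), 5.86, 7 * E]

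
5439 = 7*777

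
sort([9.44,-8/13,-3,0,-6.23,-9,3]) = [-9,-6.23,-3,-8/13,0,3,9.44]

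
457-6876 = -6419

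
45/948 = 15/316 ≈ 0.0475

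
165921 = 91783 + 74138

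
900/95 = 9+9/19 ≈ 9.47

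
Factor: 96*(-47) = -1*2^5*3^1*47^1 = -4512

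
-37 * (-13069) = 483553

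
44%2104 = 44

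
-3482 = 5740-9222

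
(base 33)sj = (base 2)1110101111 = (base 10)943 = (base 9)1257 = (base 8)1657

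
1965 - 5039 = -3074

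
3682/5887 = 526/841 ≈ 0.625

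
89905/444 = 202+217/444≈202.49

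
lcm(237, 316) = 948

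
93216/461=202 + 94/461 ≈ 202.20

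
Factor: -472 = -1 * 2^3 * 59^1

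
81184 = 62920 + 18264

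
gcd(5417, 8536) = 1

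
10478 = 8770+1708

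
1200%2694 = 1200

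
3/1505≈0.00199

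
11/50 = 0.22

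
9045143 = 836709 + 8208434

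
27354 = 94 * 291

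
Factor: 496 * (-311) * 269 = -1 * 2^4 * 31^1 * 269^1 * 311^1 = -41494864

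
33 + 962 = 995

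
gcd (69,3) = 3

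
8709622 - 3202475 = 5507147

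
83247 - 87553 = -4306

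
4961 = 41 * 121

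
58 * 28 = 1624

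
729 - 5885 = -5156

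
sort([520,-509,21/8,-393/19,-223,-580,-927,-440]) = [-927,-580,-509,-440,-223,-393/19,21/8,520]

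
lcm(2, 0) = 0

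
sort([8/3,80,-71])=[-71,8/3,80]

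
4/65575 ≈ 0.0000610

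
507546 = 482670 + 24876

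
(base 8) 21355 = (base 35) 7ag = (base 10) 8941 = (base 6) 105221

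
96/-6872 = -12/859 ≈ -0.0140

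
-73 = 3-76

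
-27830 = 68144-95974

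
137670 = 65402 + 72268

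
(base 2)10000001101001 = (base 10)8297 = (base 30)96h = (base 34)761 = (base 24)e9h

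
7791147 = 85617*91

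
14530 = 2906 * 5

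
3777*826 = 3119802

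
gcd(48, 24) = 24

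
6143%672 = 95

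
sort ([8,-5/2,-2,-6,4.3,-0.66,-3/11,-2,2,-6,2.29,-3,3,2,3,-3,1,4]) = [-6,-6,-3,-3,-5/2,-2,-2,-0.66,-3/11,1,2,2,2.29,3,3,4,4.3,8]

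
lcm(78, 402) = 5226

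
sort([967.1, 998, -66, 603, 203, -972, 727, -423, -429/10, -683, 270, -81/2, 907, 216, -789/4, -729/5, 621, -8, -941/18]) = [-972, -683, -423, -789/4, -729/5, -66, -941/18, -429/10, -81/2, -8, 203, 216, 270, 603, 621, 727, 907, 967.1, 998]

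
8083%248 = 147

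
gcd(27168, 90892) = 4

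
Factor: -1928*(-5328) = 2^7*3^2*37^1*241^1 = 10272384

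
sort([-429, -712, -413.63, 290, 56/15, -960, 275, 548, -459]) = [-960, -712, -459, -429, -413.63, 56/15, 275, 290, 548]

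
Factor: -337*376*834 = -1*2^4*3^1*47^1*139^1*337^1 = -105677808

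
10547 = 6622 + 3925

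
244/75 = 3 + 19/75 ≈ 3.25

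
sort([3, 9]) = [3, 9]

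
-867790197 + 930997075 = 63206878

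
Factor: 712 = 2^3*89^1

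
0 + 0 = 0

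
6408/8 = 801 = 801.00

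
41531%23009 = 18522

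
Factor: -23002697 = -1 * 23002697^1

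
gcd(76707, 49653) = 81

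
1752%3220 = 1752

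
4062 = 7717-3655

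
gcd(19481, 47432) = 847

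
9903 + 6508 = 16411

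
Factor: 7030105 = 5^1*101^1*13921^1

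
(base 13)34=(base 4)223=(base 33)1a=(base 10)43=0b101011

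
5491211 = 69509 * 79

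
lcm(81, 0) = 0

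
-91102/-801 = 113 + 589/801 ≈ 113.74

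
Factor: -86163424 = -1 * 2^5 * 1433^1 * 1879^1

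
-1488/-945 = 496/315 ≈ 1.57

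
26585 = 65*409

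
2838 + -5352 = -2514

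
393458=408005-14547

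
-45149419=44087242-89236661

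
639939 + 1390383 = 2030322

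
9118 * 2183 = 19904594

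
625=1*625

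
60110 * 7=420770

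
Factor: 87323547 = 3^1*4723^1*6163^1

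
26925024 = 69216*389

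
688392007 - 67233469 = 621158538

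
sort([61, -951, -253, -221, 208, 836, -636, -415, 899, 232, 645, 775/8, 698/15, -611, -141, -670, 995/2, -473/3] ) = [-951, -670, -636, -611, -415, -253, -221, -473/3, -141, 698/15, 61, 775/8, 208, 232, 995/2, 645, 836, 899] 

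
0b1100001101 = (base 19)232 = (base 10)781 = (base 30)q1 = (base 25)166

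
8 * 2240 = 17920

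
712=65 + 647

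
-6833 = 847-7680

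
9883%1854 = 613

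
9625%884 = 785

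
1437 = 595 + 842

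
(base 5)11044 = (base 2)1100000110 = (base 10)774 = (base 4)30012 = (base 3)1001200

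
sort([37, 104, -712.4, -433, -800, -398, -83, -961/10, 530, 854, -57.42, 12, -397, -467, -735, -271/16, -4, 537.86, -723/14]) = [-800, -735, -712.4, -467, -433, -398, -397, -961/10, -83, -57.42, -723/14, -271/16, -4, 12, 37, 104, 530, 537.86, 854]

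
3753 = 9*417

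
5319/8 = 664 + 7/8 ≈ 664.88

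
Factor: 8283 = 3^1 * 11^1 * 251^1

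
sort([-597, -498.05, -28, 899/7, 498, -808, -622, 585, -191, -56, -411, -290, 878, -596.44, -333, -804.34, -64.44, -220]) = [-808, -804.34, -622, -597, -596.44, -498.05, -411, -333, -290, -220, -191, -64.44, -56, -28, 899/7, 498, 585, 878]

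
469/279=1 + 190/279 ≈ 1.68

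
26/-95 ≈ -0.274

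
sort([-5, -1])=[-5, -1]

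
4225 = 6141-1916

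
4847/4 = 1211 + 3/4 = 1211.75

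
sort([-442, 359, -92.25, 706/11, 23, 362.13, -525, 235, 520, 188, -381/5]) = [-525, -442, -92.25, -381/5, 23, 706/11, 188, 235, 359, 362.13, 520]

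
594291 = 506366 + 87925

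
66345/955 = 13269/191 ≈ 69.47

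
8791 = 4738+4053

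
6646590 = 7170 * 927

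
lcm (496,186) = 1488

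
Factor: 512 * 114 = 2^10 * 3^1 * 19^1 = 58368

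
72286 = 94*769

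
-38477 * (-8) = 307816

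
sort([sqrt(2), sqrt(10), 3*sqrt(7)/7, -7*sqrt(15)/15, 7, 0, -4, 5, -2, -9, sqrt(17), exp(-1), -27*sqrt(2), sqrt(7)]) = [-27*sqrt(2), -9, -4, -2, -7*sqrt(15)/15, 0, exp(-1), 3*sqrt(7)/7, sqrt(2), sqrt(7), sqrt(10), sqrt(17), 5, 7]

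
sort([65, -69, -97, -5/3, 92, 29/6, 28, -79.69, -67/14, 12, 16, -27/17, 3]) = [-97, -79.69, -69, -67/14, -5/3, -27/17, 3, 29/6, 12, 16, 28, 65, 92]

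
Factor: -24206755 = -1 * 5^1 * 4841351^1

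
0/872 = 0 = 0.00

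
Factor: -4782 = -1 * 2^1 * 3^1 * 797^1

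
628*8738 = 5487464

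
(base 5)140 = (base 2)101101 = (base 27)1i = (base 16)2d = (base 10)45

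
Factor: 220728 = 2^3 * 3^1 * 17^1 * 541^1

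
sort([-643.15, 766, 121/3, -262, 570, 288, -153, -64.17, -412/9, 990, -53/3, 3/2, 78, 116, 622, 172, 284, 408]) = [-643.15, -262, -153, -64.17, -412/9, -53/3, 3/2, 121/3, 78, 116, 172, 284, 288, 408, 570, 622, 766, 990]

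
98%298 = 98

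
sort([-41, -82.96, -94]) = [-94, -82.96, -41]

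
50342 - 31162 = 19180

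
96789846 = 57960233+38829613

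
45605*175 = 7980875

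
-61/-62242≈0.000980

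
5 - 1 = 4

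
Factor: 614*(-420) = -1*2^3*3^1*5^1*7^1*307^1 = -257880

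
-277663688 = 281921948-559585636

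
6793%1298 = 303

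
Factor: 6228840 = 2^3*3^1*5^1*51907^1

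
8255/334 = 24 + 239/334 ≈ 24.72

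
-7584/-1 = 7584 = 7584.00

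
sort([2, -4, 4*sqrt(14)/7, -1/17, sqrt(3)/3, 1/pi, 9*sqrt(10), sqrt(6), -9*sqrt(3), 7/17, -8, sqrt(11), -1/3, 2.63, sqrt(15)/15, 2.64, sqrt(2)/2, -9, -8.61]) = [-9*sqrt(3), -9, -8.61, -8, -4, -1/3, -1/17, sqrt(15)/15, 1/pi, 7/17, sqrt(3)/3, sqrt(2)/2, 2, 4*sqrt(14)/7, sqrt(6), 2.63, 2.64, sqrt(11), 9*sqrt(10)]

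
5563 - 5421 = 142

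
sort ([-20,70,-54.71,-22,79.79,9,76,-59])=[-59,-54.71,-22,-20,9,70,76,79.79]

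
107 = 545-438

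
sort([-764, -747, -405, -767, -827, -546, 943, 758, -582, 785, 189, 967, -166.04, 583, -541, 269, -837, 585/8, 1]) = [-837, -827, -767, -764, -747, -582, -546, -541, -405, -166.04, 1, 585/8, 189, 269, 583, 758, 785, 943, 967]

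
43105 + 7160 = 50265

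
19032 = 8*2379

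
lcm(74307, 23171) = 2154903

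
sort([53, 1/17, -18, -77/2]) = [-77/2, -18, 1/17, 53]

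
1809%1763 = 46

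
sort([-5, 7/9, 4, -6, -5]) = [-6, -5, -5, 7/9, 4]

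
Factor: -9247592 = -1*2^3*17^1*97^1*701^1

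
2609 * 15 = 39135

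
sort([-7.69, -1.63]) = [-7.69, -1.63]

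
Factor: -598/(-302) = 13^1*23^1*151^(-1) = 299/151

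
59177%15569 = 12470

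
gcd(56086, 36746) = 1934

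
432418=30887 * 14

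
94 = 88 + 6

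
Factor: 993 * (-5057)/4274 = -1 * 2^(-1) * 3^1 * 13^1 * 331^1 * 389^1 * 2137^(-1) = -5021601/4274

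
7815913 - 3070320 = 4745593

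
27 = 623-596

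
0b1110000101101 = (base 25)bdd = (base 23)dee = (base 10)7213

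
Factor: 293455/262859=5^1 * 19^1 * 43^(-1) * 3089^1 * 6113^(-1)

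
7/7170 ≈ 0.000976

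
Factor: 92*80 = 2^6*5^1*23^1 = 7360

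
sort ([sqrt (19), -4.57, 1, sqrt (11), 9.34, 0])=[-4.57, 0, 1, sqrt (11), sqrt (19), 9.34]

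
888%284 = 36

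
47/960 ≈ 0.0490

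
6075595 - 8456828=-2381233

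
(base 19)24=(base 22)1k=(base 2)101010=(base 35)17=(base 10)42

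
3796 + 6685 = 10481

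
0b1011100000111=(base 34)53d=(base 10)5895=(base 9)8070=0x1707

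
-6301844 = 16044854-22346698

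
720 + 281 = 1001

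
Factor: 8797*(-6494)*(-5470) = 2^2*5^1*17^1*19^1*191^1*463^1*547^1 = 312488617460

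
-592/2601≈-0.228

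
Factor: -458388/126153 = -1*2^2*7^1*17^1*131^(-1) = -476/131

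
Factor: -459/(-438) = 2^(-1)*3^2*17^1*73^(-1) = 153/146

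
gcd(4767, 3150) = 21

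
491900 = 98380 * 5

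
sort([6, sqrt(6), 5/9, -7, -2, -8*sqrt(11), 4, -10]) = [-8*sqrt(11), -10, -7, -2, 5/9, sqrt(6), 4, 6]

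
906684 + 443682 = 1350366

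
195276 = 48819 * 4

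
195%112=83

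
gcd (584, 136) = 8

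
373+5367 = 5740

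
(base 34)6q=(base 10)230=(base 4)3212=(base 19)c2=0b11100110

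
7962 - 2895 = 5067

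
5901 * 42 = 247842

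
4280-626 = 3654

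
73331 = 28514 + 44817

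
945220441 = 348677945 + 596542496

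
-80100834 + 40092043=-40008791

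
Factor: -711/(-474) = 2^(-1)*3^1 = 3/2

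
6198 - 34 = 6164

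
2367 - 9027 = -6660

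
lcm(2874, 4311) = 8622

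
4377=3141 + 1236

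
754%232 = 58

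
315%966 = 315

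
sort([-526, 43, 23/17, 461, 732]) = [-526, 23/17, 43, 461, 732]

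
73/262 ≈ 0.279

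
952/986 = 28/29 ≈ 0.966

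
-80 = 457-537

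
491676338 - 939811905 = -448135567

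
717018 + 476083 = 1193101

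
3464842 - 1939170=1525672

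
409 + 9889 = 10298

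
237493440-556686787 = -319193347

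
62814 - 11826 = 50988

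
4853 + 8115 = 12968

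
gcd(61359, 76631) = 1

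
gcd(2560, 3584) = 512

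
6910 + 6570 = 13480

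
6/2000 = 3/1000 = 0.003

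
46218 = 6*7703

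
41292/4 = 10323 = 10323.00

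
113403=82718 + 30685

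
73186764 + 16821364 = 90008128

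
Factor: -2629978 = -1*2^1*13^2*31^1*251^1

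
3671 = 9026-5355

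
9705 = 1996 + 7709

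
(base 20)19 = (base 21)18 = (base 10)29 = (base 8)35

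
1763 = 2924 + -1161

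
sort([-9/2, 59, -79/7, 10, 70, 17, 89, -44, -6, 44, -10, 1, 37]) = [-44, -79/7, -10, -6, -9/2, 1, 10, 17, 37, 44, 59, 70, 89]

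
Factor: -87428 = -1*2^2*11^1*1987^1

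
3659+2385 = 6044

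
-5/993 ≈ -0.00504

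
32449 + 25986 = 58435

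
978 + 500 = 1478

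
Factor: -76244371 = -1*7^1*17^1*307^1*2087^1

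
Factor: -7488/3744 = -1 * 2^1 = -2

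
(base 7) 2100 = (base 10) 735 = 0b1011011111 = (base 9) 1006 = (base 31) nm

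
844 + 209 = 1053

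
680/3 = 226 + 2/3 ≈ 226.67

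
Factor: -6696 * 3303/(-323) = 2^3 * 3^5 * 17^(-1) * 19^(-1) * 31^1 * 367^1 = 22116888/323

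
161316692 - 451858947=-290542255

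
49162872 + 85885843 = 135048715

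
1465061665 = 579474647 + 885587018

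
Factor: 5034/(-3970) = -1 * 3^1 * 5^(-1) * 397^(-1) * 839^1 = -2517/1985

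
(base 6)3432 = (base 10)812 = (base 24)19k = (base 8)1454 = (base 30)r2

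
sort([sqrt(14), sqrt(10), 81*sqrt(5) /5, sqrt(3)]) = [sqrt(3), sqrt(10), sqrt(14), 81*sqrt(5) /5]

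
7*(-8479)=-59353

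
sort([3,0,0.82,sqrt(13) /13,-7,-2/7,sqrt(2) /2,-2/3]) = [-7,-2/3,-2/7,0,sqrt(13) /13,sqrt(2) /2,0.82,3]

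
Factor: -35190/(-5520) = 2^(-3)*3^1*17^1 = 51/8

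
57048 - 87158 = -30110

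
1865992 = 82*22756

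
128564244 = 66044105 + 62520139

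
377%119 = 20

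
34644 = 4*8661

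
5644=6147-503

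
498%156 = 30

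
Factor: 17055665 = 5^1*11^1*53^1*5851^1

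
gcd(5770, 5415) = 5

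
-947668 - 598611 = -1546279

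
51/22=2 + 7/22 ≈ 2.32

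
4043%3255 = 788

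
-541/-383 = 1 + 158/383 ≈ 1.41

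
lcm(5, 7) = 35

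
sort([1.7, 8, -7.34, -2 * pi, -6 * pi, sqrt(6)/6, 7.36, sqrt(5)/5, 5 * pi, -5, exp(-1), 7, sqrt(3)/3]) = [-6 * pi, -7.34, -2 * pi, -5, exp(-1), sqrt(6)/6, sqrt(5)/5, sqrt(3)/3, 1.7, 7, 7.36, 8, 5 * pi]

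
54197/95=570 + 47/95 ≈ 570.49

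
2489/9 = 276 + 5/9 ≈ 276.56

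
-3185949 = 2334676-5520625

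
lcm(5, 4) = 20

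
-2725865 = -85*32069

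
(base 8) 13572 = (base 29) 747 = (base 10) 6010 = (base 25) 9fa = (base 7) 23344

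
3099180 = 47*65940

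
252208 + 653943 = 906151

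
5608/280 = 20 + 1/35 ≈ 20.03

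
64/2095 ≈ 0.0305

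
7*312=2184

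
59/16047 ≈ 0.00368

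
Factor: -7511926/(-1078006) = 17^1*220939^1*539003^(-1) = 3755963/539003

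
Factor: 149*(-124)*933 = -1*2^2*3^1*31^1*149^1*311^1 = -17238108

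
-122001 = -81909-40092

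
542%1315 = 542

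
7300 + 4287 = 11587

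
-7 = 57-64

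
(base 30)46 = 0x7e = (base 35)3l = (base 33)3r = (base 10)126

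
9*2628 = 23652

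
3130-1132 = 1998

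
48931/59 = 829 + 20/59 ≈ 829.34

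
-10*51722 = -517220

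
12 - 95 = -83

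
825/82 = 10 + 5/82 ≈ 10.06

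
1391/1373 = 1 + 18/1373 ≈ 1.01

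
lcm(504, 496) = 31248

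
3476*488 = 1696288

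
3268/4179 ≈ 0.782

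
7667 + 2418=10085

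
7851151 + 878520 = 8729671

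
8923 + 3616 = 12539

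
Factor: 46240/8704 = 2^(-4) * 5^1 * 17^1 = 85/16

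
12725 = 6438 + 6287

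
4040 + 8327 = 12367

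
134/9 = 14 + 8/9 ≈ 14.89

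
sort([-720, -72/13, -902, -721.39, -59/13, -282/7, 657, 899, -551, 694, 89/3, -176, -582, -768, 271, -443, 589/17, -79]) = [-902, -768, -721.39, -720, -582, -551, -443, -176, -79, -282/7, -72/13, -59/13, 89/3, 589/17, 271, 657, 694, 899]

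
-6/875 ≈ -0.00686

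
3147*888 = 2794536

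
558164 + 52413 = 610577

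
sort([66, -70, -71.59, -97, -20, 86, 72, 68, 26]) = [-97, -71.59, -70, -20, 26, 66, 68, 72, 86]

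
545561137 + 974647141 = 1520208278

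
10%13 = 10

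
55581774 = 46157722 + 9424052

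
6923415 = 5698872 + 1224543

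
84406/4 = 21101 + 1/2 = 21101.50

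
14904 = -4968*(-3)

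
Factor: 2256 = 2^4 * 3^1 * 47^1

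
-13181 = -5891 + -7290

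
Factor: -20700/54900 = -1*23^1*61^(-1) = -23/61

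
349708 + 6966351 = 7316059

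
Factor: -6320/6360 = -1 * 2^1 * 3^(-1) * 53^(-1) * 79^1 = -158/159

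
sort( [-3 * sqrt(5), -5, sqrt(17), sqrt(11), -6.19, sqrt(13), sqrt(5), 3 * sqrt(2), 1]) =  [-3 * sqrt(5), -6.19, -5, 1, sqrt(5), sqrt(11), sqrt(13), sqrt(17), 3 * sqrt(2)]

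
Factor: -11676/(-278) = 2^1*3^1*7^1 = 42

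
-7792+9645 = 1853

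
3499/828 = 4 + 187/828 ≈ 4.23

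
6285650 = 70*89795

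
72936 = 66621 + 6315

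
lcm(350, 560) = 2800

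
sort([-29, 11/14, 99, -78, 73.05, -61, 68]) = [-78, -61, -29, 11/14, 68, 73.05, 99]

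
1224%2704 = 1224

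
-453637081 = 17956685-471593766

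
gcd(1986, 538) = 2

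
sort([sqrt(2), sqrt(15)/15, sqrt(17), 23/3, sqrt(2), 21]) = [sqrt(15)/15, sqrt(2), sqrt(2), sqrt(17), 23/3, 21]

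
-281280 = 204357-485637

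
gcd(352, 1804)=44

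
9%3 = 0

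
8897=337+8560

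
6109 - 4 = 6105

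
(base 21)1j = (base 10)40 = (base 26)1e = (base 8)50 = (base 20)20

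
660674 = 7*94382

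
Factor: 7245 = 3^2*5^1*7^1*23^1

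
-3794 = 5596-9390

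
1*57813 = 57813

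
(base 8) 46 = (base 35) 13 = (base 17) 24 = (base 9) 42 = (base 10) 38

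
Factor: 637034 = 2^1*443^1*719^1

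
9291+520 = 9811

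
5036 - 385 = 4651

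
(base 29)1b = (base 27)1d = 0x28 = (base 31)19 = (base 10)40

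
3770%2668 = 1102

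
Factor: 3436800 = 2^8*3^1*5^2*179^1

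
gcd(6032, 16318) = 2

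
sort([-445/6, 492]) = [-445/6, 492]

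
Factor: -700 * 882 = -1 * 2^3 * 3^2 * 5^2 * 7^3 = -617400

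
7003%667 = 333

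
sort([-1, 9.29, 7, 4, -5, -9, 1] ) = [-9, -5, -1, 1, 4, 7, 9.29] 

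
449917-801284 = -351367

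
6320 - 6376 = -56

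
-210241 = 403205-613446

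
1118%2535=1118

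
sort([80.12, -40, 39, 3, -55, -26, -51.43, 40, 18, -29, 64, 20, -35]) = [-55, -51.43, -40, -35, -29, -26, 3, 18, 20, 39, 40, 64, 80.12]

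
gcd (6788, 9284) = 4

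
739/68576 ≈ 0.0108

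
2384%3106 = 2384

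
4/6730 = 2/3365 ≈ 0.000594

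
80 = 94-14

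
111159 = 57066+54093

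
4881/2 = 2440 + 1/2 = 2440.50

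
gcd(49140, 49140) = 49140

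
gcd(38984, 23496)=88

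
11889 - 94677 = -82788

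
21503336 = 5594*3844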